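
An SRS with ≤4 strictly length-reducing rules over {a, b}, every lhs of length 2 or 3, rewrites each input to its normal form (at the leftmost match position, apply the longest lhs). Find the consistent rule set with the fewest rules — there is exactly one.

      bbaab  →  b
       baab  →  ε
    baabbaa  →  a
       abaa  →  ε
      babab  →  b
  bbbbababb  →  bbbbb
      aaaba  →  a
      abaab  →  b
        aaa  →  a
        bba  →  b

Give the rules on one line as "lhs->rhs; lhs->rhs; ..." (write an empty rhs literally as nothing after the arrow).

  | bbaab => bab => b
  | baab => ab => ε
  | baabbaa => abbaa => baa => a
  | abaa => aa => ε

aa->; ab->; ba->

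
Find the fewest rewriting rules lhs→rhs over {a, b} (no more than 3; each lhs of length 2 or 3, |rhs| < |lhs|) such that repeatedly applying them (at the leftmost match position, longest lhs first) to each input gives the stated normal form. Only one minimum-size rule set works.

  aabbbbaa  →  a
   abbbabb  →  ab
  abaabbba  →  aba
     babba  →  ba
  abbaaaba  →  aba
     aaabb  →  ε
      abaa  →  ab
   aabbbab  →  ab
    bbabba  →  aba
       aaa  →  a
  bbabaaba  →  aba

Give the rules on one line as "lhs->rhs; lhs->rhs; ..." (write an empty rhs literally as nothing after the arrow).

aa->; aab->a; bb->a

  | aabbbbaa => abbbaa => aabaa => aaa => a
  | abbbabb => aababb => aabb => ab
  | abaabbba => ababba => abaaa => aba
  | babba => baaa => ba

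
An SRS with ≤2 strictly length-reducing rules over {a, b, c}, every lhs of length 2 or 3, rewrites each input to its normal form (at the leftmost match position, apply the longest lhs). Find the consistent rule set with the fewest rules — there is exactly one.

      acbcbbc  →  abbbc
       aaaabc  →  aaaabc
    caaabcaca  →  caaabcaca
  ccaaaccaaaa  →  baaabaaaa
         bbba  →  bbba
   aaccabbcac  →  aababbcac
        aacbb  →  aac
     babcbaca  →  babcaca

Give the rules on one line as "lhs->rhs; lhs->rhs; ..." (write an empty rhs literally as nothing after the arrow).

cb->c; cc->b

  | acbcbbc => accbbc => abbbc
  | aaaabc
  | caaabcaca
  | ccaaaccaaaa => baaaccaaaa => baaabaaaa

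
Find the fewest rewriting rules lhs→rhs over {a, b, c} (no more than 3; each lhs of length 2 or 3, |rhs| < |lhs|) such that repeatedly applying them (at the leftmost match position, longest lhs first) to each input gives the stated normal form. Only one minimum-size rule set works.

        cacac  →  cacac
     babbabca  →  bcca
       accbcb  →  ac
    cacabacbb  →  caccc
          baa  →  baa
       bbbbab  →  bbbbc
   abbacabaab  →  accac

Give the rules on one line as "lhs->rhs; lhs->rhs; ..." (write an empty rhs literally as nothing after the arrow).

  | cacac
  | babbabca => bcbabca => babca => bcca
  | accbcb => accb => ac
  | cacabacbb => caccacbb => caccab => caccc

ab->c; cb->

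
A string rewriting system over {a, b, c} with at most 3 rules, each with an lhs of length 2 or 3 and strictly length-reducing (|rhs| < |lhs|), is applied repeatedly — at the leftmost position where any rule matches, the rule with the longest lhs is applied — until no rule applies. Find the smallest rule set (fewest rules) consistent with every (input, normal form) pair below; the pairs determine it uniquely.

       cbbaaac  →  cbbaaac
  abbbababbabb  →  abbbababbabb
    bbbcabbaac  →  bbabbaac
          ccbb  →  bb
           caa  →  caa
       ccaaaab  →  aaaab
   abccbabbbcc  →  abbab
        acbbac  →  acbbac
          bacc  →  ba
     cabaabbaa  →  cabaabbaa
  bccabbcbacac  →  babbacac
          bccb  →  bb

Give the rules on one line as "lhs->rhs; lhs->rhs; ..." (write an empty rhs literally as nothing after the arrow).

  | cbbaaac
  | abbbababbabb
  | bbbcabbaac => bbabbaac
  | ccbb => bb

bbc->b; cc->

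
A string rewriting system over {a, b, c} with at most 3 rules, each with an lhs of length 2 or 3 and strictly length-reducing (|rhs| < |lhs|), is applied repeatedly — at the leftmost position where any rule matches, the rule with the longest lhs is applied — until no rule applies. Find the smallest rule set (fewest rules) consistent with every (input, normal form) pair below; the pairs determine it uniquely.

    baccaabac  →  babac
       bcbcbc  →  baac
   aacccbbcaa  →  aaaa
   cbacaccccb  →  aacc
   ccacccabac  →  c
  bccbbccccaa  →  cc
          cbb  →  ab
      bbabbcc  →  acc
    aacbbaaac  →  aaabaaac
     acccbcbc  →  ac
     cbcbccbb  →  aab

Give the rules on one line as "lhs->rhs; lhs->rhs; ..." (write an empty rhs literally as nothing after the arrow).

bb->; ca->; cb->a

  | baccaabac => bacabac => babac
  | bcbcbc => bacbc => baac
  | aacccbbcaa => aaccabcaa => aacbcaa => aaacaa => aaaa
  | cbacaccccb => aacaccccb => aaccccb => aaccca => aacc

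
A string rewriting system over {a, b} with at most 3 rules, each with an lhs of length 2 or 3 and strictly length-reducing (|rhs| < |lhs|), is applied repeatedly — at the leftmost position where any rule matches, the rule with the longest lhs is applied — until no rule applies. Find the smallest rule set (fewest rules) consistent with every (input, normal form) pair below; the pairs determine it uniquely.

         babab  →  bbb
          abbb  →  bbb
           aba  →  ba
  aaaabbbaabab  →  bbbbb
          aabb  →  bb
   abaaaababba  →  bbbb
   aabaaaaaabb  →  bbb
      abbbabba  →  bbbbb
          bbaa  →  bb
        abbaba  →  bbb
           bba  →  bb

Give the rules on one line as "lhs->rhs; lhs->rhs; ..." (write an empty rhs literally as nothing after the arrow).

ab->b; bba->bb

  | babab => bbab => bbb
  | abbb => bbb
  | aba => ba
  | aaaabbbaabab => aaabbbaabab => aabbbaabab => abbbaabab => bbbaabab => bbbabab => bbbbab => bbbbb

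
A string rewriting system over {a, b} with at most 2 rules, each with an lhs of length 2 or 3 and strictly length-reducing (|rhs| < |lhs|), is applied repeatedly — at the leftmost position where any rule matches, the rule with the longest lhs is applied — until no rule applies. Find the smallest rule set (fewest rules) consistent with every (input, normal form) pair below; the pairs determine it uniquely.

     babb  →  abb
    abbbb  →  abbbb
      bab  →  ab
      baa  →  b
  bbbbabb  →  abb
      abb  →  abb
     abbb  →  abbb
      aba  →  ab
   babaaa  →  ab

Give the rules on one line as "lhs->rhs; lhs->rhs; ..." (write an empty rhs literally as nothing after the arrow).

  | babb => abb
  | abbbb
  | bab => ab
  | baa => ba => b

ba->b; bab->ab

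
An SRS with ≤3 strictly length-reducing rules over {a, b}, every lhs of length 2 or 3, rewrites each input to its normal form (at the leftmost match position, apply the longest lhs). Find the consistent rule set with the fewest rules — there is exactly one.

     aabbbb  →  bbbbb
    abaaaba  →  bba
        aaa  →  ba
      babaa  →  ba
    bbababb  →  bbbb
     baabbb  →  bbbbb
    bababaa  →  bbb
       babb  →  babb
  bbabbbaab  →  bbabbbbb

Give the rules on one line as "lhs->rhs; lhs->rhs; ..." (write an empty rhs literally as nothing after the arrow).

aa->b; aba->

  | aabbbb => bbbbb
  | abaaaba => aaba => bba
  | aaa => ba
  | babaa => ba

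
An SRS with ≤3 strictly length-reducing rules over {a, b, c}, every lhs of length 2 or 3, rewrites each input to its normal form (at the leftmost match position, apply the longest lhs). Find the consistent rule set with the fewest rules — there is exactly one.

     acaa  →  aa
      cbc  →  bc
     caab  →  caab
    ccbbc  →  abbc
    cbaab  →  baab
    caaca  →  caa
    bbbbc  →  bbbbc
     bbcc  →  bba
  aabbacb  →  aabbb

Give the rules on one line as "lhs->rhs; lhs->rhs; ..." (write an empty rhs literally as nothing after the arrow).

ac->; cb->b; cc->a

  | acaa => aa
  | cbc => bc
  | caab
  | ccbbc => abbc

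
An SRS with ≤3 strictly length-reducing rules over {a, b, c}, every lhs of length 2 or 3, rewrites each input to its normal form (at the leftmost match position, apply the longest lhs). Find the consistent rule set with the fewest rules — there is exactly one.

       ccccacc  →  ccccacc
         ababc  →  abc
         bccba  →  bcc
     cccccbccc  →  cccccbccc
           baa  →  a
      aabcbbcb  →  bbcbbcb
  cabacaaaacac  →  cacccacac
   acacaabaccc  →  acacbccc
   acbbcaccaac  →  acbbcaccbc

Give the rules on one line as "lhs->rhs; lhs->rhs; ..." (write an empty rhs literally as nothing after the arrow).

aa->b; aaa->cc; ba->

  | ccccacc
  | ababc => abc
  | bccba => bcc
  | cccccbccc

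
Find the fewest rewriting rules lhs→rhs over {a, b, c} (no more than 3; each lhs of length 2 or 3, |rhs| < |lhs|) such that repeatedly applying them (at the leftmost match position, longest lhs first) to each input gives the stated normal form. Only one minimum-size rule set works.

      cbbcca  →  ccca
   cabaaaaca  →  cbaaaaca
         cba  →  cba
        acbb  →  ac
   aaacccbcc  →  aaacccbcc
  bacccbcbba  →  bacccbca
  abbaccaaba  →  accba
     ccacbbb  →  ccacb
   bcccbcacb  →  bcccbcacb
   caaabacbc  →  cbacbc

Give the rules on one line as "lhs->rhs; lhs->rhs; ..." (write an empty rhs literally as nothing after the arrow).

  | cbbcca => ccca
  | cabaaaaca => cbaaaaca
  | cba
  | acbb => ac

ab->b; bb->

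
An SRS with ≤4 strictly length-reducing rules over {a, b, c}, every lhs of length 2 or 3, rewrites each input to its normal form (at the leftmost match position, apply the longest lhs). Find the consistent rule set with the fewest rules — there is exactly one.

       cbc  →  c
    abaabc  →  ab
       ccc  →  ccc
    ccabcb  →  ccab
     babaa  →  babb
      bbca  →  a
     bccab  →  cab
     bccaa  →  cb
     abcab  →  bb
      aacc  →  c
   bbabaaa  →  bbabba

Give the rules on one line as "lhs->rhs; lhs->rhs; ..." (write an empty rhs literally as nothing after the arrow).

  | cbc => c
  | abaabc => abbbc => ab
  | ccc
  | ccabcb => ccab

aa->b; bbc->; bc->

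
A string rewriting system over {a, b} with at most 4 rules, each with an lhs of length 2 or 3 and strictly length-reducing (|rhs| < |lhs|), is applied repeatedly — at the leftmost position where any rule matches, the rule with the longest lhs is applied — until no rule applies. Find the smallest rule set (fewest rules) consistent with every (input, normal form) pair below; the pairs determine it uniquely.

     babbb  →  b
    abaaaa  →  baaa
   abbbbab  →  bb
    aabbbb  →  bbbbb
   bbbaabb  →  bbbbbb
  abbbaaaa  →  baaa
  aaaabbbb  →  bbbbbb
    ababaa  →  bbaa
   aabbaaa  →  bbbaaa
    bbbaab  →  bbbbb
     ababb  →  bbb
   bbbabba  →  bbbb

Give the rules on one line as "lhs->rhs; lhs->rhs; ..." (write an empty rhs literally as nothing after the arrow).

  | babbb => babb => bab => b
  | abaaaa => baaa
  | abbbbab => abbbab => abbab => abab => bb
  | aabbbb => bbbbb

aab->bb; ab->; aba->b; abb->ab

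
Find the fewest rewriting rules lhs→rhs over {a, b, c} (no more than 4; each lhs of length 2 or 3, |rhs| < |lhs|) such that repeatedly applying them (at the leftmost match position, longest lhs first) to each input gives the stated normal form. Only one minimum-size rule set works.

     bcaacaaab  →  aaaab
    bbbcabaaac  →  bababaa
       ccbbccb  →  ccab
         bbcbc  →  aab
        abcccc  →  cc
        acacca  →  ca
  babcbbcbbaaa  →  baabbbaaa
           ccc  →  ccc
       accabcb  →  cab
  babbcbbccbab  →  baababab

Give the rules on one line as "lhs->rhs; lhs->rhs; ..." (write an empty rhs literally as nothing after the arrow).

ac->; bbc->ab; bc->

  | bcaacaaab => aacaaab => aaaab
  | bbbcabaaac => bababaaac => bababaa
  | ccbbccb => ccabcb => ccab
  | bbcbc => abbc => aab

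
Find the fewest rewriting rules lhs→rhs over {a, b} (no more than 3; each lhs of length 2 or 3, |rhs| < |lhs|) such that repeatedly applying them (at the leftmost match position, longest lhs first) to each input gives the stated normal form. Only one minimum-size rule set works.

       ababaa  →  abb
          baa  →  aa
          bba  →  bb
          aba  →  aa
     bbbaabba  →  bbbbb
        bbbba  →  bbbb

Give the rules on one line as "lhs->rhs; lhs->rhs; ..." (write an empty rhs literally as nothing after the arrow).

  | ababaa => abbaa => abba => abb
  | baa => aa
  | bba => bb
  | aba => aa

ba->a; bab->bb; bba->bb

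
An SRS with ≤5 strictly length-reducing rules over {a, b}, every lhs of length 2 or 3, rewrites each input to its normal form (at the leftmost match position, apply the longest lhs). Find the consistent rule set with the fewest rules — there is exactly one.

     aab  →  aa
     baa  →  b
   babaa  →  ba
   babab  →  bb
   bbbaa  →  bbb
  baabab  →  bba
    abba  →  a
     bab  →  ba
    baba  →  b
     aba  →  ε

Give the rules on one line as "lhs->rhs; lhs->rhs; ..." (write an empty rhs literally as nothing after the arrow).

ab->a; aba->; abb->; baa->b

  | aab => aa
  | baa => b
  | babaa => ba
  | babab => bb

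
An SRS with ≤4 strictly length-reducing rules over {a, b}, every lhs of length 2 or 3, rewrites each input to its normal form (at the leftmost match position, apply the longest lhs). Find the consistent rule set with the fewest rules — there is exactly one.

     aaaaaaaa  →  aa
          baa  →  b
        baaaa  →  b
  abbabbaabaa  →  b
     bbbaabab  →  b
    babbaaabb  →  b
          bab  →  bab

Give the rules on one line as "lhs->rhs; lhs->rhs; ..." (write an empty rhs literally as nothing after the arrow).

aaa->; baa->b; bb->a

  | aaaaaaaa => aaaaa => aa
  | baa => b
  | baaaa => baa => b
  | abbabbaabaa => aaabbaabaa => bbaabaa => aaabaa => baa => b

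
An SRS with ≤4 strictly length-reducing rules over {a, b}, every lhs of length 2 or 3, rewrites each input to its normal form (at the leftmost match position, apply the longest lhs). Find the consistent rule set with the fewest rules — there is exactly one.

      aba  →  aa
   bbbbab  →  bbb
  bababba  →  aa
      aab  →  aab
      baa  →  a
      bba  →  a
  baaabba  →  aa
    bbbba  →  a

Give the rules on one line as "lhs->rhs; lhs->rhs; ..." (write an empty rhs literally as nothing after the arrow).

  | aba => aa
  | bbbbab => bbb
  | bababba => abba => aba => aa
  | aab

aaa->aa; ba->a; baa->a; bab->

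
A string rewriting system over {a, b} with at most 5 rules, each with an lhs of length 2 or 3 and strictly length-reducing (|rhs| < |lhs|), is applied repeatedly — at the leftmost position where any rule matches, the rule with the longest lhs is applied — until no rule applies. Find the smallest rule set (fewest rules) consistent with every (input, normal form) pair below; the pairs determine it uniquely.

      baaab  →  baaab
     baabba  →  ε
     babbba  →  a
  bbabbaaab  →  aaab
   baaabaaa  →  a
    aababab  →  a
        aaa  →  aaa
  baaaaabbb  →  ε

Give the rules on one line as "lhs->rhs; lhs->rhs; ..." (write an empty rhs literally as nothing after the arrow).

aba->bb; abb->bb; bab->a; bb->

  | baaab
  | baabba => babba => aba => bb => ε
  | babbba => abba => bba => a
  | bbabbaaab => abbaaab => bbaaab => aaab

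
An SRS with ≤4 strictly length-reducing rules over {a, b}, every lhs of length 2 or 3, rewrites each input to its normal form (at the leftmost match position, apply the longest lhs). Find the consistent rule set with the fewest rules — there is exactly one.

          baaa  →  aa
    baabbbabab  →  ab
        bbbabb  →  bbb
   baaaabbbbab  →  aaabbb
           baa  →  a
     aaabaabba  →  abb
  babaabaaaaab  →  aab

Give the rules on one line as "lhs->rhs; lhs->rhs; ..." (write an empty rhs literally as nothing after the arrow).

  | baaa => aa
  | baabbbabab => abbbabab => abbab => ab
  | bbbabb => bbb
  | baaaabbbbab => aaabbbbab => aaabbb

aba->b; ba->; bab->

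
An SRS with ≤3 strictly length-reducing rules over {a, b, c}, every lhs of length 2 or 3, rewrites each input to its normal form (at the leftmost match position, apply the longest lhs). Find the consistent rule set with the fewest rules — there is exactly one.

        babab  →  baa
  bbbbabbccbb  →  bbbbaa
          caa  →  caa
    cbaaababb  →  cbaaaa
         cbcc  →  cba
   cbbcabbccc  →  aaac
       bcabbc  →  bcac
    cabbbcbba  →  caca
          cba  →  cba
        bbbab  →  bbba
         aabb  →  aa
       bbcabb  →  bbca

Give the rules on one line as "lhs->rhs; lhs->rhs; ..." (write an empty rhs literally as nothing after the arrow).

  | babab => baab => baa
  | bbbbabbccbb => bbbbabccbb => bbbbaccbb => bbbbaabb => bbbbaab => bbbbaa
  | caa
  | cbaaababb => cbaaaabb => cbaaaab => cbaaaa

ab->a; cbb->c; cc->a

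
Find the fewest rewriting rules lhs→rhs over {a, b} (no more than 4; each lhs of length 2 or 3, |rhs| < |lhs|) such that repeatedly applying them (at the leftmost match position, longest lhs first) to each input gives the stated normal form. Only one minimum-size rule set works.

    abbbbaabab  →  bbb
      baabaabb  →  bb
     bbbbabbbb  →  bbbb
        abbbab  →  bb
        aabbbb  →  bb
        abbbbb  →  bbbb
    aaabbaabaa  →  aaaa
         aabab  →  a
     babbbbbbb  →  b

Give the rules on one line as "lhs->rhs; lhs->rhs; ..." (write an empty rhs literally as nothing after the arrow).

  | abbbbaabab => bbbaabab => bbbab => bbba => bbb
  | baabaabb => baabb => bb
  | bbbbabbbb => bbbbabbb => bbbbabb => bbbbab => bbbba => bbbb
  | abbbab => bbab => bba => bb

ab->; ba->b; baa->; bab->ba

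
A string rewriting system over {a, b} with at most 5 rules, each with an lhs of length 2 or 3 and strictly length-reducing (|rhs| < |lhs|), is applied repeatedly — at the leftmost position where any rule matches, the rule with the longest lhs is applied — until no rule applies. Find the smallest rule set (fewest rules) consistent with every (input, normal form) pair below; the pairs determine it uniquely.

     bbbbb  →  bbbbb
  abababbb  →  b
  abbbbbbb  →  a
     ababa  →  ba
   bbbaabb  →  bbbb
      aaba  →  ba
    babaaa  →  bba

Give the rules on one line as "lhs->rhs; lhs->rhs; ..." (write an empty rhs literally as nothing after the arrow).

aa->b; aab->aa; ab->a; bab->aa

  | bbbbb
  | abababbb => aababbb => aaabbb => babbb => aabb => aab => aa => b
  | abbbbbbb => abbbbbb => abbbbb => abbbb => abbb => abb => ab => a
  | ababa => aaba => aaa => ba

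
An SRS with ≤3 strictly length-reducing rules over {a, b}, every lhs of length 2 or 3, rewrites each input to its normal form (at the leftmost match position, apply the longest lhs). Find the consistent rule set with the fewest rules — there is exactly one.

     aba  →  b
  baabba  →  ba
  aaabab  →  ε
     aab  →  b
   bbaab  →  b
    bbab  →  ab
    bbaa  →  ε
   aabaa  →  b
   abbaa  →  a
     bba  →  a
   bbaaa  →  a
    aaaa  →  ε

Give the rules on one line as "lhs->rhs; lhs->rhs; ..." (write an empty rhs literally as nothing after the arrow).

aa->; aba->b; bb->

  | aba => b
  | baabba => bbba => ba
  | aaabab => abab => bb => ε
  | aab => b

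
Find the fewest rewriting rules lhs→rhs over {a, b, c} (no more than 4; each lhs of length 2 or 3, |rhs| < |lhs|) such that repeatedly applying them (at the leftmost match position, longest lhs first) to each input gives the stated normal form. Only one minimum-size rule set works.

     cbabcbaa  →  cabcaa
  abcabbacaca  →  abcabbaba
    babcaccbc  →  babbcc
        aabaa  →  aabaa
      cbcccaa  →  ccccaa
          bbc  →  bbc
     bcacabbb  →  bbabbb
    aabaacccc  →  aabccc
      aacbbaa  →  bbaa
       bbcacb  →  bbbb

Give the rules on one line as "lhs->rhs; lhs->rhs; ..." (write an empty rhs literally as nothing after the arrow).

aac->; cac->b; cb->c

  | cbabcbaa => cabcbaa => cabcaa
  | abcabbacaca => abcabbaba
  | babcaccbc => babbcbc => babbcc
  | aabaa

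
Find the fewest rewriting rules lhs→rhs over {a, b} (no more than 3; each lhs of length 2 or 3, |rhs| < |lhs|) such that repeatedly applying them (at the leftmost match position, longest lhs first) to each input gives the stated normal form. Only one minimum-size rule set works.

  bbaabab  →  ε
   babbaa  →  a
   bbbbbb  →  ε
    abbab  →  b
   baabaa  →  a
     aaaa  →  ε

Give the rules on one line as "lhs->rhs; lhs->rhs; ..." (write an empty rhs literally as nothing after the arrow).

aa->; ab->; bb->a

  | bbaabab => aaabab => abab => ab => ε
  | babbaa => bbaa => aaa => a
  | bbbbbb => abbbb => bbb => ab => ε
  | abbab => bab => b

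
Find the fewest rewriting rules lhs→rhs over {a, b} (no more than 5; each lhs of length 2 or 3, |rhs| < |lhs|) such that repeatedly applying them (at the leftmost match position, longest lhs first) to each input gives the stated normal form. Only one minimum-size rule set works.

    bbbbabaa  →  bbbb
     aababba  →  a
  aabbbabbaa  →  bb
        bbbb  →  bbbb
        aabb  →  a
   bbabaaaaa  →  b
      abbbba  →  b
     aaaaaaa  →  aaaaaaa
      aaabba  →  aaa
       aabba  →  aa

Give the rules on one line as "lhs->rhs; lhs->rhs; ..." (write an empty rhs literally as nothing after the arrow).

aba->; abb->; ba->; baa->b

  | bbbbabaa => bbbbaa => bbbb
  | aababba => abba => a
  | aabbbabbaa => ababbaa => bbaa => bb
  | bbbb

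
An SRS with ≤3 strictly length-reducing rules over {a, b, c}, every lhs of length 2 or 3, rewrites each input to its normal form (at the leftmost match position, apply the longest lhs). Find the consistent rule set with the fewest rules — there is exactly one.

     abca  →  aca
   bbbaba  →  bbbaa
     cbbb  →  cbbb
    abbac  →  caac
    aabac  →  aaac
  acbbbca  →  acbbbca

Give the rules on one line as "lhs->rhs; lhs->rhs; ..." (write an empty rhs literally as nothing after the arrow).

ab->a; abb->ca

  | abca => aca
  | bbbaba => bbbaa
  | cbbb
  | abbac => caac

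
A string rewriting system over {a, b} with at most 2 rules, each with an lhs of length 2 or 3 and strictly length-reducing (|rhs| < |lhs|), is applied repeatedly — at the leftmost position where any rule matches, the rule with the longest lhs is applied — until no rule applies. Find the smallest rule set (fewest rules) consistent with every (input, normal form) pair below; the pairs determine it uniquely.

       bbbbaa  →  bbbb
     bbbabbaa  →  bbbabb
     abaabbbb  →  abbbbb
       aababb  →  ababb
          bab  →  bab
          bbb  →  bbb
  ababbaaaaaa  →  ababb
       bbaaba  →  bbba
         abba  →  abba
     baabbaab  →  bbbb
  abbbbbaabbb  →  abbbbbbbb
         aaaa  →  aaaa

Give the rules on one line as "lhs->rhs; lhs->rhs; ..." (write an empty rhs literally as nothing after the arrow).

  | bbbbaa => bbbb
  | bbbabbaa => bbbabb
  | abaabbbb => abbbbb
  | aababb => ababb

aab->ab; baa->b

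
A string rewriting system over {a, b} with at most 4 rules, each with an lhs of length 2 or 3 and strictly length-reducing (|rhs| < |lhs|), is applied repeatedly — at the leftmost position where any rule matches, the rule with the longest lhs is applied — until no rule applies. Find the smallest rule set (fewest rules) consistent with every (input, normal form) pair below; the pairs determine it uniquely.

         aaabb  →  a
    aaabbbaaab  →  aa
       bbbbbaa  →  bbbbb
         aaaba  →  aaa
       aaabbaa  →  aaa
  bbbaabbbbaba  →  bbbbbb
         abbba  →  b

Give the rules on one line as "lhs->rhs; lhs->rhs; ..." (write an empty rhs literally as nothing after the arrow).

ab->; ba->; baa->b

  | aaabb => aab => a
  | aaabbbaaab => aabbaaab => abaaab => aaab => aa
  | bbbbbaa => bbbbb
  | aaaba => aaa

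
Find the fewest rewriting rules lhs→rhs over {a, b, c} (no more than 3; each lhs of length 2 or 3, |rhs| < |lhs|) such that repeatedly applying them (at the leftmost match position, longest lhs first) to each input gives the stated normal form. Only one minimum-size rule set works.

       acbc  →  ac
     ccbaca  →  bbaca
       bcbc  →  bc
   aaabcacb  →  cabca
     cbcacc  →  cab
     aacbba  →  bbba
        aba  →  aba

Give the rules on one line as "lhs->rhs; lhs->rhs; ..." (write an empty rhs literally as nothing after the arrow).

  | acbc => ac
  | ccbaca => bbaca
  | bcbc => bc
  | aaabcacb => cabcacb => cabca

aa->c; cb->; cc->b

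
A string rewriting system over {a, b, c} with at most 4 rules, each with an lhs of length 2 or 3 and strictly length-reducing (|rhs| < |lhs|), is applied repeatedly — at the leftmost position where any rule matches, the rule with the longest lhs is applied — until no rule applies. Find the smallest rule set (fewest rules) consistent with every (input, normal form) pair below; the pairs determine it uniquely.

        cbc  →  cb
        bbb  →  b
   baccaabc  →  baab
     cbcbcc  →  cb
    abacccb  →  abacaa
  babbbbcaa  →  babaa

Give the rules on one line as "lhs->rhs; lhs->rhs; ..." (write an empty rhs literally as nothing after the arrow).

  | cbc => cb
  | bbb => bb => b
  | baccaabc => baabc => baab
  | cbcbcc => cbbcc => cbcc => cbc => cb

bb->b; bc->b; cca->; ccb->aa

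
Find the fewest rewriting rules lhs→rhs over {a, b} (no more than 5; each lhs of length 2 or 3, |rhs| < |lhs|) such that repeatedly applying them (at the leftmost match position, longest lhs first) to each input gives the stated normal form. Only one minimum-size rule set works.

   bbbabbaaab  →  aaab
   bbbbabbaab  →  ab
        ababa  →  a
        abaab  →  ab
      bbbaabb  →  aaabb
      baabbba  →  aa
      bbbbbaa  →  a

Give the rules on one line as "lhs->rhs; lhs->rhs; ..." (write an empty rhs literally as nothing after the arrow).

  | bbbabbaaab => aabbaaab => aabaaab => aaab
  | bbbbabbaab => ababbaab => abbaab => abaab => ab
  | ababa => aba => a
  | abaab => ab

ba->; baa->; bba->ba; bbb->a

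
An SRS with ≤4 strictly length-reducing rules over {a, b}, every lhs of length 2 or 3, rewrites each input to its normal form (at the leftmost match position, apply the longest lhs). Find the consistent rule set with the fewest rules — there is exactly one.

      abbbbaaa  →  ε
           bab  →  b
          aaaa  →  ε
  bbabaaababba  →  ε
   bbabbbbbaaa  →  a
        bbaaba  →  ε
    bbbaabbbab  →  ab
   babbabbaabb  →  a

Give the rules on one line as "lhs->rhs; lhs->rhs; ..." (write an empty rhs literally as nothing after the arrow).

aa->; ba->; bb->

  | abbbbaaa => abbaaa => aaaa => aa => ε
  | bab => b
  | aaaa => aa => ε
  | bbabaaababba => abaaababba => aaababba => ababba => abba => aa => ε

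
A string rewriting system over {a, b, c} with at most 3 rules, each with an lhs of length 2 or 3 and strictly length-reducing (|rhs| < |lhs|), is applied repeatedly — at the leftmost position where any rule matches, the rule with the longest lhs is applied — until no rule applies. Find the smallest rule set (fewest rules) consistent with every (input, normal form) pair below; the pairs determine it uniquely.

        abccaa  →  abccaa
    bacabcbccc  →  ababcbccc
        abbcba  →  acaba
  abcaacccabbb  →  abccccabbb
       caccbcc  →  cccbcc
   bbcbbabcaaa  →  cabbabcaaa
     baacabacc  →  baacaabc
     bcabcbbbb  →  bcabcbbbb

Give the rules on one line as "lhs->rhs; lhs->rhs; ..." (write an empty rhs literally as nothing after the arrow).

acc->cc; bac->ab; bbc->ca

  | abccaa
  | bacabcbccc => ababcbccc
  | abbcba => acaba
  | abcaacccabbb => abcacccabbb => abccccabbb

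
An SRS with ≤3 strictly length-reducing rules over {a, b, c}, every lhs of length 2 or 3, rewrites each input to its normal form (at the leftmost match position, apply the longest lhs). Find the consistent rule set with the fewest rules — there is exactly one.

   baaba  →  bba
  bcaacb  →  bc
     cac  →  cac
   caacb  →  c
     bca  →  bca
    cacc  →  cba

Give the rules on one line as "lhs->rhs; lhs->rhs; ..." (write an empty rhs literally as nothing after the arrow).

  | baaba => bba
  | bcaacb => bccb => bc
  | cac
  | caacb => ccb => c

aa->; acc->ba; ccb->c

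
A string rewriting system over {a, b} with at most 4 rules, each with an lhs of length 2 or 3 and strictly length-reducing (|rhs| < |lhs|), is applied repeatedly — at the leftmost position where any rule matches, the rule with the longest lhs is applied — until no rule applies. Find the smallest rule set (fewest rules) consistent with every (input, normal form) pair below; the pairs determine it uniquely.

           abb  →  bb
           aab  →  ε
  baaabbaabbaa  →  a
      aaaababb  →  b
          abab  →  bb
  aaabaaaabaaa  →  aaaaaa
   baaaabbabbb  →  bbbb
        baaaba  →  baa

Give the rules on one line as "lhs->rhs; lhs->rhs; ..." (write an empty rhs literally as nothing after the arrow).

aab->; ab->b; bba->

  | abb => bb
  | aab => ε
  | baaabbaabbaa => babaabbaa => bbaabbaa => abbaa => bbaa => a
  | aaaababb => aaabb => ab => b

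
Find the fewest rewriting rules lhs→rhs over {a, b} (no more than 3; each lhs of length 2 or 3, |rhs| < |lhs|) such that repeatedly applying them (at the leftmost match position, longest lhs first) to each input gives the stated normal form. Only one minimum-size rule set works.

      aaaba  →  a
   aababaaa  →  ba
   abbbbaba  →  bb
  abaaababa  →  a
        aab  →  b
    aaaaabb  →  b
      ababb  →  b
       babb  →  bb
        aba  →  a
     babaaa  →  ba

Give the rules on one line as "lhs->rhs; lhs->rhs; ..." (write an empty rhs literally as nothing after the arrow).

aa->; ab->; bba->b

  | aaaba => aba => a
  | aababaaa => babaaa => baaa => ba
  | abbbbaba => bbbaba => bbba => bb
  | abaaababa => aaababa => ababa => aba => a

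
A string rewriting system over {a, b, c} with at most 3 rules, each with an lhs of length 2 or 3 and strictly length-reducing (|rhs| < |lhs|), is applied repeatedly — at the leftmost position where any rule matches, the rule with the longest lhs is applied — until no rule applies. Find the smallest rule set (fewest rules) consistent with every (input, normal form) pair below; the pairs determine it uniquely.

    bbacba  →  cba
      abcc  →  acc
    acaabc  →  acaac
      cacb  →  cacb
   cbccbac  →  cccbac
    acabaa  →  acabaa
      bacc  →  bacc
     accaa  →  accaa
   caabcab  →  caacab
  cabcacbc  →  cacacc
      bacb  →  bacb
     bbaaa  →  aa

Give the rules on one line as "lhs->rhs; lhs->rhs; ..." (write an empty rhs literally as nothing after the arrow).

bba->; bc->c

  | bbacba => cba
  | abcc => acc
  | acaabc => acaac
  | cacb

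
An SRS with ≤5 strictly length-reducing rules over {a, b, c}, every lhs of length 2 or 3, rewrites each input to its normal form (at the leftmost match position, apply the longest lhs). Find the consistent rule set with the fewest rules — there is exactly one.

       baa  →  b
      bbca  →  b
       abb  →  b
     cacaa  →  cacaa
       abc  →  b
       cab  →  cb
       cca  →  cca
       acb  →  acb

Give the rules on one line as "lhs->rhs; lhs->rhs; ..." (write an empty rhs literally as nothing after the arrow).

ab->b; ba->b; bb->b; bc->b

  | baa => ba => b
  | bbca => bca => ba => b
  | abb => bb => b
  | cacaa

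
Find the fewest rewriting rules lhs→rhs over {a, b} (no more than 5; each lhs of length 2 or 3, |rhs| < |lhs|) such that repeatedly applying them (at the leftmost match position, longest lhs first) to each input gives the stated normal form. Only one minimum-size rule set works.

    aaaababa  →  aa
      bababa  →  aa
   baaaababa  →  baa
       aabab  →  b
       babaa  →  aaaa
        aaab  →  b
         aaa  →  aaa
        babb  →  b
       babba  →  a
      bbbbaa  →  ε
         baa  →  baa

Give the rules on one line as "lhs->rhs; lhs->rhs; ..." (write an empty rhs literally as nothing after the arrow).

ab->b; aba->; bab->aa; bba->

  | aaaababa => aaaba => aa
  | bababa => aaaba => aa
  | baaaababa => baaaba => baa
  | aabab => ab => b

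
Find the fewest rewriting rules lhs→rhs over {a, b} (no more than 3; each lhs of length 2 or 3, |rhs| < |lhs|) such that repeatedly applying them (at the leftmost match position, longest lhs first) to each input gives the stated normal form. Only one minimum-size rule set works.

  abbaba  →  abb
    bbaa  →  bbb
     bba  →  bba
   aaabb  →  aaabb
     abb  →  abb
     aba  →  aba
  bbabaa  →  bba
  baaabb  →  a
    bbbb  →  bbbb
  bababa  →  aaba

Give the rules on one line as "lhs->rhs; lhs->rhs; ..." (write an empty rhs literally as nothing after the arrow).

baa->bb; bab->a

  | abbaba => abaa => abb
  | bbaa => bbb
  | bba
  | aaabb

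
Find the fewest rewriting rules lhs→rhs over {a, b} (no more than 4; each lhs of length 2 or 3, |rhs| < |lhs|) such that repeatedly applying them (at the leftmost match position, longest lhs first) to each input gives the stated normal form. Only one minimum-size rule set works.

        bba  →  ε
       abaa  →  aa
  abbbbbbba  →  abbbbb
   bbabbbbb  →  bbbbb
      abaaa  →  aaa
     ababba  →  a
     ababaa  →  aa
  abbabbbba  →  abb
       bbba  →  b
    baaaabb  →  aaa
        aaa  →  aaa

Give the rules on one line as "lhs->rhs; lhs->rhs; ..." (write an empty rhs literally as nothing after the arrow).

aab->aa; ba->; bba->

  | bba => ε
  | abaa => aa
  | abbbbbbba => abbbbb
  | bbabbbbb => bbbbb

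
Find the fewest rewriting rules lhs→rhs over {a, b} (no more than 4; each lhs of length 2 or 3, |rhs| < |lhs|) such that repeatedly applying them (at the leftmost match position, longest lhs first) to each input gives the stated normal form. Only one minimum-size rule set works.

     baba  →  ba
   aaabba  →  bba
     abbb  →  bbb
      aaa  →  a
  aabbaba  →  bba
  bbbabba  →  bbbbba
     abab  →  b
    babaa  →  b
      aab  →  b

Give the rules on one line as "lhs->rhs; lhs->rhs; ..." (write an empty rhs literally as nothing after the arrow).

aa->; ab->b; aba->a

  | baba => ba
  | aaabba => abba => bba
  | abbb => bbb
  | aaa => a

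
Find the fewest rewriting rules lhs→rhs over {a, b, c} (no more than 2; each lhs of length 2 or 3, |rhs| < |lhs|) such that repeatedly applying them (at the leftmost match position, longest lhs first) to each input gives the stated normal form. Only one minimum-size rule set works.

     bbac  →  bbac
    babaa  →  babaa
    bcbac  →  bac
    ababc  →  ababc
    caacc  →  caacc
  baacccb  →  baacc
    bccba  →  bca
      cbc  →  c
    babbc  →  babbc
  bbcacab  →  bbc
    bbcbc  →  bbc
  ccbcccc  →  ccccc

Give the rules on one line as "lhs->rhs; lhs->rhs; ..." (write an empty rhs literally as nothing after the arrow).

  | bbac
  | babaa
  | bcbac => bac
  | ababc

aca->c; cb->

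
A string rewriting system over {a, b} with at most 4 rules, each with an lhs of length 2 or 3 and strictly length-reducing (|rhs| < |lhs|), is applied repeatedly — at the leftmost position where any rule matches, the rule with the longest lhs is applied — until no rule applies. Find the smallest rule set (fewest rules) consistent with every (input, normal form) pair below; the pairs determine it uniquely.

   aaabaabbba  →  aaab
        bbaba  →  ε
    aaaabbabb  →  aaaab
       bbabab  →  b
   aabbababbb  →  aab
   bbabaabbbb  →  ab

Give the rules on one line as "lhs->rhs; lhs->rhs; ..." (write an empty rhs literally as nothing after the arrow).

  | aaabaabbba => aaababbba => aaabbbba => aaabbba => aaabba => aaaba => aaab
  | bbaba => baba => ba => ε
  | aaaabbabb => aaaababb => aaaabbb => aaaabb => aaaab
  | bbabab => babab => bab => b

aba->ab; ba->; bb->b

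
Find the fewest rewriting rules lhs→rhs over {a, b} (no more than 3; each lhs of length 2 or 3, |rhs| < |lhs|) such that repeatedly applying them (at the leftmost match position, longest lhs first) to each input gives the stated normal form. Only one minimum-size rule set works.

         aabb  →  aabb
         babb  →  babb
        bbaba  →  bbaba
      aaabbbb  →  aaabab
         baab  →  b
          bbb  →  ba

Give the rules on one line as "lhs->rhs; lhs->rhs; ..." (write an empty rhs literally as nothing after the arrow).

baa->; bbb->ba

  | aabb
  | babb
  | bbaba
  | aaabbbb => aaabab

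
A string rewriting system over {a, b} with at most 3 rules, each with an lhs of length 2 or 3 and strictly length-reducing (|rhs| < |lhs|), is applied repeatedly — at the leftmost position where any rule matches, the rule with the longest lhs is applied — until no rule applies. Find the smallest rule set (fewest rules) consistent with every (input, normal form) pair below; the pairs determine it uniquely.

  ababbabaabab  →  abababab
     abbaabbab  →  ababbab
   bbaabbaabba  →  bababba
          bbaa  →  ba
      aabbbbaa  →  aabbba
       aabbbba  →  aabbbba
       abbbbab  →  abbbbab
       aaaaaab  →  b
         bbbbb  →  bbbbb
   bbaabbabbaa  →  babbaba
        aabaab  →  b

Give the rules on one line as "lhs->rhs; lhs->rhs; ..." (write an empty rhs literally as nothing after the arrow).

  | ababbabaabab => ababbaabab => abababab
  | abbaabbab => ababbab
  | bbaabbaabba => babbaabba => bababba
  | bbaa => ba

aaa->; baa->a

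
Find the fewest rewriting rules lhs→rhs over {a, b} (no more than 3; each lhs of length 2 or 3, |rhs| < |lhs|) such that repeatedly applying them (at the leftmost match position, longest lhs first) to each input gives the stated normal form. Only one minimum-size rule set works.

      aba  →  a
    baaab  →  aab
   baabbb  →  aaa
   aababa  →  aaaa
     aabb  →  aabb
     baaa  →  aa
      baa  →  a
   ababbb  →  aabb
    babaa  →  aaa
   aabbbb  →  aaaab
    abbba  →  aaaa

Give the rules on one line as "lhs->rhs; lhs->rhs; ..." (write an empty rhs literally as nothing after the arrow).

  | aba => a
  | baaab => aab
  | baabbb => abbb => aaa
  | aababa => aaaa

ba->; bab->a; bbb->aa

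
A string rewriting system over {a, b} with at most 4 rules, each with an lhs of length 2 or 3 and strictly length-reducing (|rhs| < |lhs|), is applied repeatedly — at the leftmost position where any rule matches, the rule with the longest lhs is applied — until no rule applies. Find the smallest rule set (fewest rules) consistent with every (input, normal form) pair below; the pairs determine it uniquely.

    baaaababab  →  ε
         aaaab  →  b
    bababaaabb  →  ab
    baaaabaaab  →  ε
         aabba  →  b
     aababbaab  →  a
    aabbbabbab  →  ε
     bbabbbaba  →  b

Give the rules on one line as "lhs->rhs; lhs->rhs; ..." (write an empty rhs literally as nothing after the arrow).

  | baaaababab => baababab => bbabab => bbab => bb => ε
  | aaaab => aab => b
  | bababaaabb => aabaaabb => baaabb => babb => ab
  | baaaabaaab => baabaaab => bbaaab => baab => bb => ε

aa->; bab->a; bb->; bba->b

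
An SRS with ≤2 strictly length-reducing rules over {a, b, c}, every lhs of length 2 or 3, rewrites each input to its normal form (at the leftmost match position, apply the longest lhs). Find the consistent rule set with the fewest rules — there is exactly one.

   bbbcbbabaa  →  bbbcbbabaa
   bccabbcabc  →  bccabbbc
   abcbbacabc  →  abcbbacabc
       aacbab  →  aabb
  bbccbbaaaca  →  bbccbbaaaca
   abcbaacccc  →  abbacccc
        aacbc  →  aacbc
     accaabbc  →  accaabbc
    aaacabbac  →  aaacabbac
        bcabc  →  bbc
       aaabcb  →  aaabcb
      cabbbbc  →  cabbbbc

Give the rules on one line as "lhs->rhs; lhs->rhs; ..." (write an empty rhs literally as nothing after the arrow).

  | bbbcbbabaa
  | bccabbcabc => bccabbbc
  | abcbbacabc
  | aacbab => aabb

bca->b; cba->b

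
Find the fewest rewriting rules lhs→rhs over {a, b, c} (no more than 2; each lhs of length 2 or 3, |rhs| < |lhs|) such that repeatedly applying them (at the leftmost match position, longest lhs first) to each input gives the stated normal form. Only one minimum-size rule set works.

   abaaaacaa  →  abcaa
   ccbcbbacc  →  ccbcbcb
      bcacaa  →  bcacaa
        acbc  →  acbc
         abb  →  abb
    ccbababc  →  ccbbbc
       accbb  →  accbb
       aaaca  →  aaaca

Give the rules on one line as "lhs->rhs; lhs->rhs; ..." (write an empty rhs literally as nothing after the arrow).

  | abaaaacaa => abaaacaa => abaacaa => abacaa => abcaa
  | ccbcbbacc => ccbcbbcc => ccbcbcb
  | bcacaa
  | acbc

ba->b; bcc->cb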